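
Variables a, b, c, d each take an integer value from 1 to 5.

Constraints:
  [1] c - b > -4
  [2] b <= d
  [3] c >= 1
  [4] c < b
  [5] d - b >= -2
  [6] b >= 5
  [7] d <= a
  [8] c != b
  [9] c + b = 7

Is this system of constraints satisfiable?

Take a = 5, b = 5, c = 2, d = 5. Then constraint 1: c - b = -3; constraint 5: d - b = 0; constraint 9: c + b = 7, and every other listed constraint is also met.

Satisfiable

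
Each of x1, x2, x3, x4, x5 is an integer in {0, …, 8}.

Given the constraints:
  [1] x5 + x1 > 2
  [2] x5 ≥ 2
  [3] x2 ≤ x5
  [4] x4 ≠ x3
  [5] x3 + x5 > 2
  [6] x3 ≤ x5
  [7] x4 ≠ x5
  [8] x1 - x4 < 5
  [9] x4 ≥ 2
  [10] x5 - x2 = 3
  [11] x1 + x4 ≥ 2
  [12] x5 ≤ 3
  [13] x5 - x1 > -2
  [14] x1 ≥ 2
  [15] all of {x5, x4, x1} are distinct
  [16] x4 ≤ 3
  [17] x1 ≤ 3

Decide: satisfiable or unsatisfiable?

Constraints 2, 9, 12, 14, 16, and 17 confine each of x5, x4, x1 to the 2 values {2, 3}.
Constraint 15 requires all 3 of them to be distinct, but only 2 values are available — impossible by the pigeonhole principle.

Unsatisfiable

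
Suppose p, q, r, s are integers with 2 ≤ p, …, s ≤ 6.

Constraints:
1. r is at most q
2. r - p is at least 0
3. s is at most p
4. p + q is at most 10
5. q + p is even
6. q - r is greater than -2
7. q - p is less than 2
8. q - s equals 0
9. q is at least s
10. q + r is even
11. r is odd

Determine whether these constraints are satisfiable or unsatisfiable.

Setting (p, q, r, s) = (5, 5, 5, 5) satisfies everything: constraint 2: r - p = 0; constraint 4: p + q = 10, and the others follow.

Satisfiable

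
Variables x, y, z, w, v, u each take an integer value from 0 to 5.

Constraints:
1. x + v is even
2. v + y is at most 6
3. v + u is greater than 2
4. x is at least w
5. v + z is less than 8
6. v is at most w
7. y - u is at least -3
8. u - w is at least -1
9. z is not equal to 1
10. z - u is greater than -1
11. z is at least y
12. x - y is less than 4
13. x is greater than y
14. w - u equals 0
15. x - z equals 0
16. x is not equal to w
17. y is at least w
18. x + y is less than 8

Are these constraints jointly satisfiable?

Try x = 4, y = 2, z = 4, w = 2, v = 2, u = 2.
Check constraint 2: v + y = 4; constraint 3: v + u = 4. The remaining constraints are straightforward to verify.

Satisfiable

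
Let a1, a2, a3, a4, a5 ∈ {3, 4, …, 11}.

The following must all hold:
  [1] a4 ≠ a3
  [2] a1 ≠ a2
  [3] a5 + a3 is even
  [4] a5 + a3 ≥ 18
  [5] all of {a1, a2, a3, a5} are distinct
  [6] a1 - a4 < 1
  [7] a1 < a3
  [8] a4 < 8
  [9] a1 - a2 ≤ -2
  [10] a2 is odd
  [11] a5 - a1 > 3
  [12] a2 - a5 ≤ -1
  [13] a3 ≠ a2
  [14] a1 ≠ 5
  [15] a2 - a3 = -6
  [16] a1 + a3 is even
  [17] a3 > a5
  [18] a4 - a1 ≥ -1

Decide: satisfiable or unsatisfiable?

Satisfiable

One satisfying assignment is a1 = 3, a2 = 5, a3 = 11, a4 = 3, a5 = 9.
For the less obvious constraints — constraint 4: a5 + a3 = 20; constraint 6: a1 - a4 = 0; constraint 9: a1 - a2 = -2 — and the others hold by inspection.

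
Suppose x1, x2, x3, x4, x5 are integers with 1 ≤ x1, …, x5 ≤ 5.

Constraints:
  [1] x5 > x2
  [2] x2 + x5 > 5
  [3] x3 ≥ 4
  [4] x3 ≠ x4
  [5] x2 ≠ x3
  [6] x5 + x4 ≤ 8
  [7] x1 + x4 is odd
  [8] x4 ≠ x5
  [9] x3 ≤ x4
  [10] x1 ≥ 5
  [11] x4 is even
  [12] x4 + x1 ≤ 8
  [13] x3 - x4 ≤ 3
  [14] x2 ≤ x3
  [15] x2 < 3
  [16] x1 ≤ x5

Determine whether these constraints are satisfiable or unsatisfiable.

Unsatisfiable

From constraints 10 and 16: x5 ≥ x1 ≥ 5. From constraints 3 and 9: x4 ≥ x3 ≥ 4. Hence x5 + x4 ≥ 9. But constraint 6 requires x5 + x4 ≤ 8, and 8 < 9. Contradiction.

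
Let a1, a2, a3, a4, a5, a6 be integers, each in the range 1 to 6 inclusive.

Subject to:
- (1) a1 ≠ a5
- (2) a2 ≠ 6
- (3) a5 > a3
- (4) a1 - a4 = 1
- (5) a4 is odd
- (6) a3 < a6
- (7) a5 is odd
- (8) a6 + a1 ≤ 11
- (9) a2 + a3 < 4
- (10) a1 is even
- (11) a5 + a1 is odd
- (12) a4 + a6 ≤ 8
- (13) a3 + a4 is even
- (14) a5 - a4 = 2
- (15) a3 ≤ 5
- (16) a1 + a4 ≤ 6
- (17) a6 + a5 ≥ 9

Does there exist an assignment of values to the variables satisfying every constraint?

Satisfiable

Take a1 = 2, a2 = 1, a3 = 1, a4 = 1, a5 = 3, a6 = 6. Then constraint 4: a1 - a4 = 1; constraint 8: a6 + a1 = 8, and every other listed constraint is also met.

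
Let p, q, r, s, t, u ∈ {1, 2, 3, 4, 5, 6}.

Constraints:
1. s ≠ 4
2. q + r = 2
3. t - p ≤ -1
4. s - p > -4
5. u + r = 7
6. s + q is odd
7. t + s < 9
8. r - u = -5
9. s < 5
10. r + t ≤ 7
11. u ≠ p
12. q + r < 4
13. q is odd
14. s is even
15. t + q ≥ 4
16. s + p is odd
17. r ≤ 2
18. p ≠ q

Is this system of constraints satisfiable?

The assignment p = 5, q = 1, r = 1, s = 2, t = 4, u = 6 works:
  constraint 2 holds since q + r = 2.
  constraint 3 holds since t - p = -1.
The rest check out directly.

Satisfiable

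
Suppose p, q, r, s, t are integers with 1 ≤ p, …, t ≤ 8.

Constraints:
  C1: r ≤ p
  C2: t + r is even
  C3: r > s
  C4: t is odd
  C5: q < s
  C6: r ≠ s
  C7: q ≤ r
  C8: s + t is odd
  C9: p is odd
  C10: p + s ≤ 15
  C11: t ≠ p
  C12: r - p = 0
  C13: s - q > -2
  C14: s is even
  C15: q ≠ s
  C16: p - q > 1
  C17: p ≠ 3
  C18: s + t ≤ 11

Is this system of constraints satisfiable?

Satisfiable

Setting (p, q, r, s, t) = (7, 5, 7, 6, 5) satisfies everything: constraint 10: p + s = 13; constraint 12: r - p = 0; constraint 13: s - q = 1, and the others follow.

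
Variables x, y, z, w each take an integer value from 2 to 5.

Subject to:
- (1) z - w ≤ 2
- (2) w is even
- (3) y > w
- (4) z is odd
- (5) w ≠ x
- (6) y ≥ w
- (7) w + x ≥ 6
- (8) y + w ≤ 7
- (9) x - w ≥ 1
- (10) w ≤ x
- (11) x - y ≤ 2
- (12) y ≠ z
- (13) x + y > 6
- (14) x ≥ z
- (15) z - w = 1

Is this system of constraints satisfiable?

Setting (x, y, z, w) = (5, 4, 3, 2) satisfies everything: constraint 1: z - w = 1; constraint 7: w + x = 7; constraint 8: y + w = 6, and the others follow.

Satisfiable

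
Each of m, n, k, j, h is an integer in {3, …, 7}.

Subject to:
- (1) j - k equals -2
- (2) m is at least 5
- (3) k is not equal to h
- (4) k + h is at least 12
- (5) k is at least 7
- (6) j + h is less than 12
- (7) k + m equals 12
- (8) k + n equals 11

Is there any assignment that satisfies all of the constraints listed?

The assignment m = 5, n = 4, k = 7, j = 5, h = 5 works:
  constraint 1 holds since j - k = -2.
  constraint 4 holds since k + h = 12.
The rest check out directly.

Satisfiable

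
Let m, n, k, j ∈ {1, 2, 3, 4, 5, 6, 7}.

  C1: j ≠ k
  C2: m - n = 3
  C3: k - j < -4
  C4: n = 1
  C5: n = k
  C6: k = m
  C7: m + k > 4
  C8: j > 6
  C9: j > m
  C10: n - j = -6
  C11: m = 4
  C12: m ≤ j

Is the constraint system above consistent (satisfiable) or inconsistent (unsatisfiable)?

Unsatisfiable

Constraint 4 fixes n = 1 and constraint 11 fixes m = 4. Constraints 5 and 6 give n = k = m, so n = m. But 1 ≠ 4 — contradiction.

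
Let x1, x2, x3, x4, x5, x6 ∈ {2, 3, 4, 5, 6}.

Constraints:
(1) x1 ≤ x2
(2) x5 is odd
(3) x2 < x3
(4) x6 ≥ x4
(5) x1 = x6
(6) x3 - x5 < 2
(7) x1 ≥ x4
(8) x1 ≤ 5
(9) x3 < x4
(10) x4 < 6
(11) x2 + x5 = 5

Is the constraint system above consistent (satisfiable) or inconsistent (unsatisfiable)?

Unsatisfiable

Constraints 1, 3, 7, and 9 give x1 ≤ x2, x2 < x3, x3 < x4, x4 ≤ x1. Chaining: x1 ≤ x2 < x3 < x4 ≤ x1, which forces x1 < x1 — impossible.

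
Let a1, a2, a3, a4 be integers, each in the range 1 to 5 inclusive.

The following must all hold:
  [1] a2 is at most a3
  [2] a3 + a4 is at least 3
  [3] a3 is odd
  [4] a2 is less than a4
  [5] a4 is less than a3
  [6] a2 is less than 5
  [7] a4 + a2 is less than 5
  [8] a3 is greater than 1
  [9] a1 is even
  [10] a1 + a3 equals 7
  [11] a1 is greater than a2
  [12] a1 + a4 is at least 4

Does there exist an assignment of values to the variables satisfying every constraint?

Satisfiable

Try a1 = 4, a2 = 1, a3 = 3, a4 = 2.
Check constraint 2: a3 + a4 = 5; constraint 7: a4 + a2 = 3. The remaining constraints are straightforward to verify.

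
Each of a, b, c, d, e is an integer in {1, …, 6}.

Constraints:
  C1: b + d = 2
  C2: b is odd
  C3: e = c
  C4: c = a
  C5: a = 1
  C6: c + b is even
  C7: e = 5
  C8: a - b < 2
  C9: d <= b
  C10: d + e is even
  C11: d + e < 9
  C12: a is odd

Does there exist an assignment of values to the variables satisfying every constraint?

Constraint 7 fixes e = 5 and constraint 5 fixes a = 1. Constraints 3 and 4 give e = c = a, so e = a. But 5 ≠ 1 — contradiction.

Unsatisfiable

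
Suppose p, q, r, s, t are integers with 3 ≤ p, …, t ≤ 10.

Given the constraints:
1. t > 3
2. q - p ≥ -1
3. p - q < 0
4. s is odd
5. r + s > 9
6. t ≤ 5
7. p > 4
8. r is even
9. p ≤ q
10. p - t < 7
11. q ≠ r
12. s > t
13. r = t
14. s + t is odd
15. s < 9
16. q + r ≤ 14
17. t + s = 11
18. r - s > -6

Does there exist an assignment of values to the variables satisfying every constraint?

Take p = 9, q = 10, r = 4, s = 7, t = 4. Then constraint 2: q - p = 1; constraint 3: p - q = -1; constraint 5: r + s = 11, and every other listed constraint is also met.

Satisfiable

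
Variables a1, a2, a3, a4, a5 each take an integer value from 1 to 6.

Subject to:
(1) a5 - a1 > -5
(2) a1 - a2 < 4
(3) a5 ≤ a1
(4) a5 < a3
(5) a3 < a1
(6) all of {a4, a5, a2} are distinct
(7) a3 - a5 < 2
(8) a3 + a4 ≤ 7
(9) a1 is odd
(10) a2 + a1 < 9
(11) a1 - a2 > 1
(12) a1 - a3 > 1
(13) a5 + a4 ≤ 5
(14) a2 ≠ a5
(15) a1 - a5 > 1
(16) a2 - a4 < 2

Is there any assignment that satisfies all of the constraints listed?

Satisfiable

Setting (a1, a2, a3, a4, a5) = (5, 2, 2, 3, 1) satisfies everything: constraint 1: a5 - a1 = -4; constraint 2: a1 - a2 = 3; constraint 7: a3 - a5 = 1, and the others follow.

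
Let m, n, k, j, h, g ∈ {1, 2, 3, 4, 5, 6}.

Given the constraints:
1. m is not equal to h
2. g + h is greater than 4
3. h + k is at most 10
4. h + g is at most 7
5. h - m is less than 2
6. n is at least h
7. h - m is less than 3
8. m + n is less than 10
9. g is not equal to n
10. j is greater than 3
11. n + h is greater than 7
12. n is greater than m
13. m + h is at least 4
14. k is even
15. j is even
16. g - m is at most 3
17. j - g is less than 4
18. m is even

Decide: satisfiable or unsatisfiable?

Satisfiable

Take m = 2, n = 6, k = 4, j = 6, h = 3, g = 4. Then constraint 2: g + h = 7; constraint 3: h + k = 7; constraint 4: h + g = 7, and every other listed constraint is also met.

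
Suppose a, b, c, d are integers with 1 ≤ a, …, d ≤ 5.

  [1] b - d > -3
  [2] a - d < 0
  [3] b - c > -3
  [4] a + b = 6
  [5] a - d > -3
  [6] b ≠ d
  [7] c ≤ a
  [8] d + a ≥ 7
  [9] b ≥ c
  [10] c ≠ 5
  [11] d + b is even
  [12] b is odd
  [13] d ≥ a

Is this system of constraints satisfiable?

The assignment a = 3, b = 3, c = 3, d = 5 works:
  constraint 1 holds since b - d = -2.
  constraint 2 holds since a - d = -2.
The rest check out directly.

Satisfiable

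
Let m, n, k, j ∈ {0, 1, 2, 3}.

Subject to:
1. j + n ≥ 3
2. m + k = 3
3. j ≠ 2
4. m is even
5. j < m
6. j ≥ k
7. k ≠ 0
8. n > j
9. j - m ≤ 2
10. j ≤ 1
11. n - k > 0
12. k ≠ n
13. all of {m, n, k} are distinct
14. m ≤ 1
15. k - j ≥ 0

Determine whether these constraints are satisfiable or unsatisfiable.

From constraint 14: m ≤ 1. From constraints 6 and 10: k ≤ j ≤ 1. Hence m + k ≤ 2. But constraint 2 requires m + k = 3, and 3 > 2. Contradiction.

Unsatisfiable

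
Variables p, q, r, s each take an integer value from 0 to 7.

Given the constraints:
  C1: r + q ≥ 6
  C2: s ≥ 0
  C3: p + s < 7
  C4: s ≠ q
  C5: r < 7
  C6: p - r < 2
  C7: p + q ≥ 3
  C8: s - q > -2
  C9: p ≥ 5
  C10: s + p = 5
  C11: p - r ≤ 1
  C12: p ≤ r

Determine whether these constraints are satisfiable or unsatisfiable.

Try p = 5, q = 1, r = 5, s = 0.
Check constraint 1: r + q = 6; constraint 3: p + s = 5; constraint 6: p - r = 0. The remaining constraints are straightforward to verify.

Satisfiable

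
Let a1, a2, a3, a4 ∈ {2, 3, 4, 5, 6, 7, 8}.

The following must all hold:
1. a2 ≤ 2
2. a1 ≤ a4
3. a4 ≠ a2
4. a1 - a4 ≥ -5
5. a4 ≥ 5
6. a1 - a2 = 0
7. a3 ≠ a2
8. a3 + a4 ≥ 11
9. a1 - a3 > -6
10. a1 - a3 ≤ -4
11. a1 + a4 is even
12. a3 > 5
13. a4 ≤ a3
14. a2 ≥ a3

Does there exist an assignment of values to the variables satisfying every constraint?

Unsatisfiable

From constraints 5 and 13: a3 ≥ a4 and a4 ≥ 5, so a3 ≥ 5. From constraints 1 and 14: a3 ≤ a2 and a2 ≤ 2, so a3 ≤ 2. But 2 < 5, so no value of a3 works.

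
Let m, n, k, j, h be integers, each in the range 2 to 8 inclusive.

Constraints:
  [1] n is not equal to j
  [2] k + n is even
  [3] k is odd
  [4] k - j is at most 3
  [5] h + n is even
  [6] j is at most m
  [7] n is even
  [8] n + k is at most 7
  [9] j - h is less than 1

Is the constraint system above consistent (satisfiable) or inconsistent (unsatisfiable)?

Unsatisfiable

Constraint 3 makes k odd and constraint 7 makes n even, so k + n must be odd. Constraint 2 says k + n is even — contradiction.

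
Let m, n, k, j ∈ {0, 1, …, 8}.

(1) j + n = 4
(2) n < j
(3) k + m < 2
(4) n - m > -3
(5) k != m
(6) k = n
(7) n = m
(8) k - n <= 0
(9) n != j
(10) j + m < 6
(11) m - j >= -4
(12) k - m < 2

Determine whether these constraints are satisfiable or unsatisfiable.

Unsatisfiable

From constraints 6 and 7, k = n = m, so k = m. But constraint 5 says k ≠ m. Contradiction.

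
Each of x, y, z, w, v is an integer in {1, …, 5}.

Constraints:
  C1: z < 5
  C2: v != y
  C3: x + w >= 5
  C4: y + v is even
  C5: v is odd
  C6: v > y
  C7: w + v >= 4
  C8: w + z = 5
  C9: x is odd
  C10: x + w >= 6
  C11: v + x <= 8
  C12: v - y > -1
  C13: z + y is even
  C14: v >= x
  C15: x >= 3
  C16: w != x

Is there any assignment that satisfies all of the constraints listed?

Satisfiable

Try x = 3, y = 1, z = 1, w = 4, v = 3.
Check constraint 3: x + w = 7; constraint 7: w + v = 7. The remaining constraints are straightforward to verify.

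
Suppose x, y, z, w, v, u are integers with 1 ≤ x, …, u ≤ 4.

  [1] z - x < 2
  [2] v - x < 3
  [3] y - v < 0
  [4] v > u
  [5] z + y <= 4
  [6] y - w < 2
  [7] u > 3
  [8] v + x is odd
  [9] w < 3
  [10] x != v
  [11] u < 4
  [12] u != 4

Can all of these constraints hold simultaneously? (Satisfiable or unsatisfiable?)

Unsatisfiable

From constraint 7: u ≥ 4. From constraint 11: u ≤ 3. But 3 < 4, so no value of u works.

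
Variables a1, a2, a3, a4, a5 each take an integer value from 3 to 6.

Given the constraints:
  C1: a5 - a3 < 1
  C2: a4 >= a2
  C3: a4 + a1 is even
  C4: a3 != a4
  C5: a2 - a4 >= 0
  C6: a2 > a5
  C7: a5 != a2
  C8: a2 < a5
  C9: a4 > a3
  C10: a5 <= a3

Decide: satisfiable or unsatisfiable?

Unsatisfiable

Constraints 5, 8, 9, and 10 give a3 < a4, a4 ≤ a2, a2 < a5, a5 ≤ a3. Chaining: a3 < a4 ≤ a2 < a5 ≤ a3, which forces a3 < a3 — impossible.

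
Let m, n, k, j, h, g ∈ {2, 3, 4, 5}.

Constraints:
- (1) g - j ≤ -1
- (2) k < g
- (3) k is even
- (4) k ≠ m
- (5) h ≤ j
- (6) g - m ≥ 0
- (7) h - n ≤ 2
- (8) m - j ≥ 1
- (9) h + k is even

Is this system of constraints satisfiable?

Constraints 1, 6, and 8 give m − j ≥ 1, j − g ≥ 1, g − m ≥ 0.
Adding all 3 inequalities: the left sides telescope to 0, and the right sides sum to 1 + 1 + 0 = 2. So 0 ≥ 2, which is false.

Unsatisfiable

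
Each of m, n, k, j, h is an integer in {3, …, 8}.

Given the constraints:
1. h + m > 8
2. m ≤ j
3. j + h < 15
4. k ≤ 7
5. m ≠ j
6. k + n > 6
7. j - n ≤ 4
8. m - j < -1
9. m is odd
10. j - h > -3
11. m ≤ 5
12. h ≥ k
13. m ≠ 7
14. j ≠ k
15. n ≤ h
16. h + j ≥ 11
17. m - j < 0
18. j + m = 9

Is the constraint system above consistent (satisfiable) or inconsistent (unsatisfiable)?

Satisfiable

Take m = 3, n = 3, k = 4, j = 6, h = 6. Then constraint 1: h + m = 9; constraint 3: j + h = 12, and every other listed constraint is also met.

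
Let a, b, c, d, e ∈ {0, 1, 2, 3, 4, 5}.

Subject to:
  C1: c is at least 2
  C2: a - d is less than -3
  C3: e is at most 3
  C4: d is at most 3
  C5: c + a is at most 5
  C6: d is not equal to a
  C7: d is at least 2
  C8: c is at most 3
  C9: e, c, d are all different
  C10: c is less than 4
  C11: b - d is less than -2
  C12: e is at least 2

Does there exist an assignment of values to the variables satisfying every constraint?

Unsatisfiable

Constraints 1, 3, 4, 7, 8, and 12 confine each of e, c, d to the 2 values {2, 3}.
Constraint 9 requires all 3 of them to be distinct, but only 2 values are available — impossible by the pigeonhole principle.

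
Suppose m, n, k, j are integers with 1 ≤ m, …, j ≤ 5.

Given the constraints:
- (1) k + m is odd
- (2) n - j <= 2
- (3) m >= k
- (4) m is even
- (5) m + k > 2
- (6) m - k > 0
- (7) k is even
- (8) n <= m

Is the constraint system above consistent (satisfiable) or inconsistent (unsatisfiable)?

Constraint 7 makes k even and constraint 4 makes m even, so k + m must be even. Constraint 1 says k + m is odd — contradiction.

Unsatisfiable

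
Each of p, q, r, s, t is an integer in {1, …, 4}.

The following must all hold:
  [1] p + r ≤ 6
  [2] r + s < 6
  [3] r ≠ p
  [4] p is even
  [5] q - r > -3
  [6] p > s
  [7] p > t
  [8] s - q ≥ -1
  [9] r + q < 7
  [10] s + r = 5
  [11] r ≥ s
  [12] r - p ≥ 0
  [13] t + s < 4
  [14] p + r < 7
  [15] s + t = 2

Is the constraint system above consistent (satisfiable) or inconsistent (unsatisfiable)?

The assignment p = 2, q = 2, r = 4, s = 1, t = 1 works:
  constraint 1 holds since p + r = 6.
  constraint 2 holds since r + s = 5.
  constraint 5 holds since q - r = -2.
The rest check out directly.

Satisfiable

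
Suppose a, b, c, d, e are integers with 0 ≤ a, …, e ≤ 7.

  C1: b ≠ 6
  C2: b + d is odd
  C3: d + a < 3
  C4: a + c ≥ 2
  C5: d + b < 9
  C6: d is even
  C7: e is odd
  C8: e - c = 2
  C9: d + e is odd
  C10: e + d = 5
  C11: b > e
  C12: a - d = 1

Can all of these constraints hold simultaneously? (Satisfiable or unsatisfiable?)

The assignment a = 1, b = 7, c = 3, d = 0, e = 5 works:
  constraint 3 holds since d + a = 1.
  constraint 4 holds since a + c = 4.
  constraint 5 holds since d + b = 7.
The rest check out directly.

Satisfiable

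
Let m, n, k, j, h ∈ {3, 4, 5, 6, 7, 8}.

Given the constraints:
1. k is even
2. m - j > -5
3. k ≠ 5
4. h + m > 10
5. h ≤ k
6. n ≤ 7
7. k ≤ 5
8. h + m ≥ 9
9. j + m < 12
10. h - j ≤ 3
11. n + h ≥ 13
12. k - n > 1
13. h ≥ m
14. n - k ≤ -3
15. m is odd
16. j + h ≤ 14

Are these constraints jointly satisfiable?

Unsatisfiable

From constraint 6: n ≤ 7. From constraints 5 and 7: h ≤ k ≤ 5. Hence n + h ≤ 12. But constraint 11 requires n + h ≥ 13, and 13 > 12. Contradiction.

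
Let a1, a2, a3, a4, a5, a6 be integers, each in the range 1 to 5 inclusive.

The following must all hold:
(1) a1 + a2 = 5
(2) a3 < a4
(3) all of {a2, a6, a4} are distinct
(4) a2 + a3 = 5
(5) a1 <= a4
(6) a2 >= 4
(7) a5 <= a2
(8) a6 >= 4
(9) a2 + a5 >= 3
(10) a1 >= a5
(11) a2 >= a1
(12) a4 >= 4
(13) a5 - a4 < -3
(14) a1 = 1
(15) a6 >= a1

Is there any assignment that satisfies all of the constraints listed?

Unsatisfiable

Constraints 6, 8, and 12 confine each of a2, a6, a4 to the 2 values {4, 5} (the domain already gives each ≤ 5).
Constraint 3 requires all 3 of them to be distinct, but only 2 values are available — impossible by the pigeonhole principle.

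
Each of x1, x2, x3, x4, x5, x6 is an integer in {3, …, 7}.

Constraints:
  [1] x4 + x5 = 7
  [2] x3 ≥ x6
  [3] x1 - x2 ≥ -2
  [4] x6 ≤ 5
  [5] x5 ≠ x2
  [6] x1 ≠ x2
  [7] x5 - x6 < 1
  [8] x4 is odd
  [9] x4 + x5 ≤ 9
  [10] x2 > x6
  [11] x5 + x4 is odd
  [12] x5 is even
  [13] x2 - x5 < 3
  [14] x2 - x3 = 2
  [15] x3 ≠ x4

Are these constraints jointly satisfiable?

Setting (x1, x2, x3, x4, x5, x6) = (7, 6, 4, 3, 4, 4) satisfies everything: constraint 1: x4 + x5 = 7; constraint 3: x1 - x2 = 1; constraint 7: x5 - x6 = 0, and the others follow.

Satisfiable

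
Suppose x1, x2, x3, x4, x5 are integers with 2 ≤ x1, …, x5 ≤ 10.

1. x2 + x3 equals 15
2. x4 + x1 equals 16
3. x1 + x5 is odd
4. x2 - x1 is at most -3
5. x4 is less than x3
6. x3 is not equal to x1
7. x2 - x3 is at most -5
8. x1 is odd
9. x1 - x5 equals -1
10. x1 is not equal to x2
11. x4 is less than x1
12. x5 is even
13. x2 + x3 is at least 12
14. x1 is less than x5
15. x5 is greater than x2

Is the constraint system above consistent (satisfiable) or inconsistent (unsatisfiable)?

Take x1 = 9, x2 = 5, x3 = 10, x4 = 7, x5 = 10. Then constraint 1: x2 + x3 = 15; constraint 2: x4 + x1 = 16, and every other listed constraint is also met.

Satisfiable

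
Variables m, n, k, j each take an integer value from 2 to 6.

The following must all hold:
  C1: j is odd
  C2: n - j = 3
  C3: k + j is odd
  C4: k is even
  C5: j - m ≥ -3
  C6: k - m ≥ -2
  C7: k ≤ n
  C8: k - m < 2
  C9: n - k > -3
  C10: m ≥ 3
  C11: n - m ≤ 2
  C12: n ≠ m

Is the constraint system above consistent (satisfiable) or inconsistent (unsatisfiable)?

One satisfying assignment is m = 5, n = 6, k = 6, j = 3.
For the less obvious constraints — constraint 2: n - j = 3; constraint 5: j - m = -2 — and the others hold by inspection.

Satisfiable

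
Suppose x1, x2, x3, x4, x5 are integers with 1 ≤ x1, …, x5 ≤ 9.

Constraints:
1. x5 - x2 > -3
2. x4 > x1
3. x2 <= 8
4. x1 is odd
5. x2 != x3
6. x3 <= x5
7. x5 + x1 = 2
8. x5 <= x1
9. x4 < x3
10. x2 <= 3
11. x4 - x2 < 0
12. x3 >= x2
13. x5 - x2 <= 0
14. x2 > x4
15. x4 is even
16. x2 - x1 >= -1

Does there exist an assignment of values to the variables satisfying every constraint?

Unsatisfiable

Constraints 2, 6, 8, 12, and 14 give x5 ≤ x1, x1 < x4, x4 < x2, x2 ≤ x3, x3 ≤ x5. Chaining: x5 ≤ x1 < x4 < x2 ≤ x3 ≤ x5, which forces x5 < x5 — impossible.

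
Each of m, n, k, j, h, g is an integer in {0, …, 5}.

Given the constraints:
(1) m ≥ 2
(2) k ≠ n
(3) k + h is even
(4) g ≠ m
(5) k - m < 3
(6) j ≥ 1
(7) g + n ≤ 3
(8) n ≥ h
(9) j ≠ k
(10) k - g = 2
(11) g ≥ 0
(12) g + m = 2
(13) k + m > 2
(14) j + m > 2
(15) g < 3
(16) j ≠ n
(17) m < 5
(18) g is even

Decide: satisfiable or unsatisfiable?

The assignment m = 2, n = 0, k = 2, j = 3, h = 0, g = 0 works:
  constraint 5 holds since k - m = 0.
  constraint 7 holds since g + n = 0.
The rest check out directly.

Satisfiable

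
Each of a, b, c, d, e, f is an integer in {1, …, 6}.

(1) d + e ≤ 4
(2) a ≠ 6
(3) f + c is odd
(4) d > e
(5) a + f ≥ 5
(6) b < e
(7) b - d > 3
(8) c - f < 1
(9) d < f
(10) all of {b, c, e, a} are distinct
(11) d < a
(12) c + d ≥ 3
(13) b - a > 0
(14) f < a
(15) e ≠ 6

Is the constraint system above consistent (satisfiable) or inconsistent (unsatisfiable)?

Constraints 4, 6, 9, 13, and 14 give e < d, d < f, f < a, a < b, b < e. Chaining: e < d < f < a < b < e, which forces e < e — impossible.

Unsatisfiable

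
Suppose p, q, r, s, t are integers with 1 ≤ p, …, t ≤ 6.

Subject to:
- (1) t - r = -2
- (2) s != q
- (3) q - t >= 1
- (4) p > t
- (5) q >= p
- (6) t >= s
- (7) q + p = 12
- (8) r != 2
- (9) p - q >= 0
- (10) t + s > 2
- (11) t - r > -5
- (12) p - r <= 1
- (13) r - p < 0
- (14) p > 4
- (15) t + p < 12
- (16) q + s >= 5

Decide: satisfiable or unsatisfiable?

Satisfiable

Try p = 6, q = 6, r = 5, s = 1, t = 3.
Check constraint 1: t - r = -2; constraint 3: q - t = 3. The remaining constraints are straightforward to verify.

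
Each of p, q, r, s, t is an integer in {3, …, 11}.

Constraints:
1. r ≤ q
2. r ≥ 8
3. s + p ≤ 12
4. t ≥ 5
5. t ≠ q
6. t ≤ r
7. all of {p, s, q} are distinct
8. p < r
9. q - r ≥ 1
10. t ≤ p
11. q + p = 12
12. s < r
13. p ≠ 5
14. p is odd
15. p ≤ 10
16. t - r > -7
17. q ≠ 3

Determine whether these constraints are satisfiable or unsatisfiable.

Unsatisfiable

From constraints 1 and 2: q ≥ r ≥ 8. From constraints 4 and 10: p ≥ t ≥ 5. Hence q + p ≥ 13. But constraint 11 requires q + p = 12, and 12 < 13. Contradiction.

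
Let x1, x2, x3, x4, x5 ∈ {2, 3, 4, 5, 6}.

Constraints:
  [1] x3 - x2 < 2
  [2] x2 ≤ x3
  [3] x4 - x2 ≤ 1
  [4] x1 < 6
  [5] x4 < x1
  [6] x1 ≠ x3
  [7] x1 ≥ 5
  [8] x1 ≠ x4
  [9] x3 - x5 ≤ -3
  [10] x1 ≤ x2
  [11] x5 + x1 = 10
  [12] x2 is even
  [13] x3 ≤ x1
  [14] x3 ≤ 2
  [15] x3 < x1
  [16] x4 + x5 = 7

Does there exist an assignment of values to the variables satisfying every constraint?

Unsatisfiable

From constraints 7 and 10: x2 ≥ x1 and x1 ≥ 5, so x2 ≥ 5. From constraints 2 and 14: x2 ≤ x3 and x3 ≤ 2, so x2 ≤ 2. But 2 < 5, so no value of x2 works.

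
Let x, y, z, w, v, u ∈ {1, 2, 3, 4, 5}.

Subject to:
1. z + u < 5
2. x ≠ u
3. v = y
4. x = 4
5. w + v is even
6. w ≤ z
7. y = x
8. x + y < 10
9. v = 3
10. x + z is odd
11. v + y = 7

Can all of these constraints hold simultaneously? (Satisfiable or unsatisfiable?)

Unsatisfiable

Constraint 9 fixes v = 3 and constraint 4 fixes x = 4. Constraints 3 and 7 give v = y = x, so v = x. But 3 ≠ 4 — contradiction.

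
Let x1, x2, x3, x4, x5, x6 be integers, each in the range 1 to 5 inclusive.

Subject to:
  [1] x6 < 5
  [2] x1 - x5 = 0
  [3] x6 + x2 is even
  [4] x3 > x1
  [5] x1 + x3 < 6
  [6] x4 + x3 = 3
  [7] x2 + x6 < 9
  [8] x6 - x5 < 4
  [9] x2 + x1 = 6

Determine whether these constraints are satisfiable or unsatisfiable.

Satisfiable

Setting (x1, x2, x3, x4, x5, x6) = (1, 5, 2, 1, 1, 3) satisfies everything: constraint 2: x1 - x5 = 0; constraint 5: x1 + x3 = 3; constraint 6: x4 + x3 = 3, and the others follow.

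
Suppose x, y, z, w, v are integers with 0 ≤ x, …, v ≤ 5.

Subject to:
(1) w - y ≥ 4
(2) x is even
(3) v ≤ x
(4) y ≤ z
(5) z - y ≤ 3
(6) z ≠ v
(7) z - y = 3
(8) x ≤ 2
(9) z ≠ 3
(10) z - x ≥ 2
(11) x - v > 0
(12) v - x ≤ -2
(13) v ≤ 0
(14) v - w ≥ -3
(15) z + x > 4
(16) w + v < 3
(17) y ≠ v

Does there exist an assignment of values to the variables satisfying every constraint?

Unsatisfiable

Constraints 1, 5, 10, 12, and 14 give w − y ≥ 4, y − z ≥ -3, z − x ≥ 2, x − v ≥ 2, v − w ≥ -3.
Adding all 5 inequalities: the left sides telescope to 0, and the right sides sum to 4 + (-3) + 2 + 2 + (-3) = 2. So 0 ≥ 2, which is false.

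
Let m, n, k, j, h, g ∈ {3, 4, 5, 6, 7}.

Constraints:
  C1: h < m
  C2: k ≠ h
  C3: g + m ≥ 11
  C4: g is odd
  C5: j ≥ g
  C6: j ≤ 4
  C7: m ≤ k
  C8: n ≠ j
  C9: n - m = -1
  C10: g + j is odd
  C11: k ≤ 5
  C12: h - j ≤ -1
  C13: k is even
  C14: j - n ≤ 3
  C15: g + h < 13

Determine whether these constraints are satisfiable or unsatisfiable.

Unsatisfiable

From constraints 5 and 6: g ≤ j ≤ 4. From constraints 7 and 11: m ≤ k ≤ 5. Hence g + m ≤ 9. But constraint 3 requires g + m ≥ 11, and 11 > 9. Contradiction.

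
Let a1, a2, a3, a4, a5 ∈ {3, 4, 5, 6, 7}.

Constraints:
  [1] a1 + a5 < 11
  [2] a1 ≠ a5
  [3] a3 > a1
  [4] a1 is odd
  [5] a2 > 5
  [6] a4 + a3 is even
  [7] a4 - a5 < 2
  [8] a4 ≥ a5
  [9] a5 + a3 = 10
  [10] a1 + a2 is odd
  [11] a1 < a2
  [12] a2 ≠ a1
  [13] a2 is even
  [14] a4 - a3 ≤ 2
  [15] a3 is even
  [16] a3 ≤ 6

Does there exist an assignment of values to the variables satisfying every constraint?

Satisfiable

Setting (a1, a2, a3, a4, a5) = (3, 6, 4, 6, 6) satisfies everything: constraint 1: a1 + a5 = 9; constraint 7: a4 - a5 = 0; constraint 9: a5 + a3 = 10, and the others follow.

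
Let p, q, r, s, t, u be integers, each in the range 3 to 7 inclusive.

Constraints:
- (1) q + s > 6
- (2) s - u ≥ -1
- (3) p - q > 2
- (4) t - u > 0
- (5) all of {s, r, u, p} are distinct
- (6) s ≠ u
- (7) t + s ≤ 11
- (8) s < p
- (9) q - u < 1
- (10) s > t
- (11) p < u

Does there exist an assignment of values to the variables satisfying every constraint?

Unsatisfiable

Constraints 4, 8, 10, and 11 give s < p, p < u, u < t, t < s. Chaining: s < p < u < t < s, which forces s < s — impossible.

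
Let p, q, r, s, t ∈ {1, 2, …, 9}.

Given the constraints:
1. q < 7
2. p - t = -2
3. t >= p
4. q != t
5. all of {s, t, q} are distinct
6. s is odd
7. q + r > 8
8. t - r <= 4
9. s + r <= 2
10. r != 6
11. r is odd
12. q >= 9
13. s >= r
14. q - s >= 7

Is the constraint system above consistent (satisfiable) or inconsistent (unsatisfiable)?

From constraint 12: q ≥ 9. From constraint 1: q ≤ 6. But 6 < 9, so no value of q works.

Unsatisfiable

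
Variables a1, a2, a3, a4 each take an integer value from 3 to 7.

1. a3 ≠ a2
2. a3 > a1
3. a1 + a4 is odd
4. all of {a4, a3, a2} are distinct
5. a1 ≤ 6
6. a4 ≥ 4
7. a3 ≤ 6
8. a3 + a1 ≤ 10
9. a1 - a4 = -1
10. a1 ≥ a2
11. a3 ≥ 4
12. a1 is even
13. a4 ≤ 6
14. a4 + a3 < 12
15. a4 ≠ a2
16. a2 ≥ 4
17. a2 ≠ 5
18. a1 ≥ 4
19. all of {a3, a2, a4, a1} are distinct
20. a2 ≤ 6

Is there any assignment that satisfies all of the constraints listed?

Unsatisfiable

Constraints 5, 6, 7, 11, 13, 16, 18, and 20 confine each of a3, a2, a4, a1 to the 3 values {4, …, 6}.
Constraint 19 requires all 4 of them to be distinct, but only 3 values are available — impossible by the pigeonhole principle.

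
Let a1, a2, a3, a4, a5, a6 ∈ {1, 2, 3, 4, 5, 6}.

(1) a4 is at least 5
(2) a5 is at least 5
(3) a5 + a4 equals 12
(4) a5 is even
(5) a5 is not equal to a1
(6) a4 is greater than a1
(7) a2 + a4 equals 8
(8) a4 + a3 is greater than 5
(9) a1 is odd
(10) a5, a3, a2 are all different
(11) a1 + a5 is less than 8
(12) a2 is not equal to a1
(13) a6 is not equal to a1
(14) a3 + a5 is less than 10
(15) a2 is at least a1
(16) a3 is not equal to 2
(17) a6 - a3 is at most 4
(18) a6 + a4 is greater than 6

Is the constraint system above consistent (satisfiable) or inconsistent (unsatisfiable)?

The assignment a1 = 1, a2 = 2, a3 = 1, a4 = 6, a5 = 6, a6 = 3 works:
  constraint 3 holds since a5 + a4 = 12.
  constraint 7 holds since a2 + a4 = 8.
  constraint 8 holds since a4 + a3 = 7.
The rest check out directly.

Satisfiable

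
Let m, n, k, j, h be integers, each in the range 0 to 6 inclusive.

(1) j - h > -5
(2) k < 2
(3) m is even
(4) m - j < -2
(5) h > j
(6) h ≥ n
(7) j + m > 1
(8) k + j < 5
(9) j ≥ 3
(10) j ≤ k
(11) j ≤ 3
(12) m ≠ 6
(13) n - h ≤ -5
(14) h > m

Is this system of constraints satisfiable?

From constraints 9 and 10: k ≥ j and j ≥ 3, so k ≥ 3. From constraint 2: k ≤ 1. But 1 < 3, so no value of k works.

Unsatisfiable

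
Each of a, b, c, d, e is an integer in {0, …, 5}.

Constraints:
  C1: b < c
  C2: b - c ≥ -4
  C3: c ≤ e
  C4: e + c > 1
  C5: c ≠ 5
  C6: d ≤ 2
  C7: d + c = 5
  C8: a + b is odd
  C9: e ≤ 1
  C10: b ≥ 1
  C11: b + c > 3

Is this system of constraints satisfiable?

From constraint 6: d ≤ 2. From constraints 3 and 9: c ≤ e ≤ 1. Hence d + c ≤ 3. But constraint 7 requires d + c = 5, and 5 > 3. Contradiction.

Unsatisfiable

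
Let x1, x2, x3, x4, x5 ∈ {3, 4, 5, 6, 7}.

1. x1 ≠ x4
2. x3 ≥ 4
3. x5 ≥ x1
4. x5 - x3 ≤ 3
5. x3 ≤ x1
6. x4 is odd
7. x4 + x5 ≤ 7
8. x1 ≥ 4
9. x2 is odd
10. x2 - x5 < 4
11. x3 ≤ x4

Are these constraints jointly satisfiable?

Unsatisfiable

From constraints 2 and 11: x4 ≥ x3 ≥ 4. From constraints 3 and 8: x5 ≥ x1 ≥ 4. Hence x4 + x5 ≥ 8. But constraint 7 requires x4 + x5 ≤ 7, and 7 < 8. Contradiction.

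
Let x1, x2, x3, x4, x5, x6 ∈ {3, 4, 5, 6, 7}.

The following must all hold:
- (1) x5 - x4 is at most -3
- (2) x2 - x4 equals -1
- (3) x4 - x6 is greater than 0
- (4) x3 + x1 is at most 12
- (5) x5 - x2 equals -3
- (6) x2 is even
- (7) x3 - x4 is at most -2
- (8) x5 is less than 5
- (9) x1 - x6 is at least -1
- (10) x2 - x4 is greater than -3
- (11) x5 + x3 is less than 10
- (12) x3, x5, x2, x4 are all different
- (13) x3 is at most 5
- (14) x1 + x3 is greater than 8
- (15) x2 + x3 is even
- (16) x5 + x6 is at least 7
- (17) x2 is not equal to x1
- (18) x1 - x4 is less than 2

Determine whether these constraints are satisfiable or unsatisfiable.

Satisfiable

The assignment x1 = 7, x2 = 6, x3 = 4, x4 = 7, x5 = 3, x6 = 5 works:
  constraint 1 holds since x5 - x4 = -4.
  constraint 2 holds since x2 - x4 = -1.
The rest check out directly.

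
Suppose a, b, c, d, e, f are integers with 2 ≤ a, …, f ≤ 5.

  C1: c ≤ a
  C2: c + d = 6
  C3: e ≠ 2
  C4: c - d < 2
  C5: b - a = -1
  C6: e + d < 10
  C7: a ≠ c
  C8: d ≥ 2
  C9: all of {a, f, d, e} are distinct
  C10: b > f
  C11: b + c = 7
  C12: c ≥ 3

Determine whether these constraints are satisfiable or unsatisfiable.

Satisfiable

One satisfying assignment is a = 5, b = 4, c = 3, d = 3, e = 4, f = 2.
For the less obvious constraints — constraint 2: c + d = 6; constraint 4: c - d = 0 — and the others hold by inspection.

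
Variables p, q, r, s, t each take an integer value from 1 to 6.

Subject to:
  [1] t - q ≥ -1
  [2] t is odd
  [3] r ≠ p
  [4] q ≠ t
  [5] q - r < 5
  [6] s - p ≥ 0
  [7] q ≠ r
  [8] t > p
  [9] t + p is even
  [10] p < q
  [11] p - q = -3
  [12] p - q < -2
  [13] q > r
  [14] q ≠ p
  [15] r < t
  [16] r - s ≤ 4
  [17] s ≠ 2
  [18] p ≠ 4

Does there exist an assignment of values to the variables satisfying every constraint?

Try p = 3, q = 6, r = 4, s = 3, t = 5.
Check constraint 1: t - q = -1; constraint 5: q - r = 2; constraint 6: s - p = 0. The remaining constraints are straightforward to verify.

Satisfiable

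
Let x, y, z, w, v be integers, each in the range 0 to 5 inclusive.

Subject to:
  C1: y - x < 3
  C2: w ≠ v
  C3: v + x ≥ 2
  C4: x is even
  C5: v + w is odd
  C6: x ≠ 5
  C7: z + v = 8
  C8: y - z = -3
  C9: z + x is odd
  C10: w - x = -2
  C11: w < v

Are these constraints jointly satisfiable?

Try x = 2, y = 2, z = 5, w = 0, v = 3.
Check constraint 1: y - x = 0; constraint 3: v + x = 5; constraint 7: z + v = 8. The remaining constraints are straightforward to verify.

Satisfiable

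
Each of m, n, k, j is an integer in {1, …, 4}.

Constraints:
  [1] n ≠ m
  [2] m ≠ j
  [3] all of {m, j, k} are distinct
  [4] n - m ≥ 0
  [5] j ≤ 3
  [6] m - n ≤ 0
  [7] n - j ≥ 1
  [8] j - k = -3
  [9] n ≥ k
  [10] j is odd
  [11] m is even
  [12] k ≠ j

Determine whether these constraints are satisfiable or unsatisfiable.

Satisfiable

One satisfying assignment is m = 2, n = 4, k = 4, j = 1.
For the less obvious constraints — constraint 4: n - m = 2; constraint 6: m - n = -2; constraint 7: n - j = 3 — and the others hold by inspection.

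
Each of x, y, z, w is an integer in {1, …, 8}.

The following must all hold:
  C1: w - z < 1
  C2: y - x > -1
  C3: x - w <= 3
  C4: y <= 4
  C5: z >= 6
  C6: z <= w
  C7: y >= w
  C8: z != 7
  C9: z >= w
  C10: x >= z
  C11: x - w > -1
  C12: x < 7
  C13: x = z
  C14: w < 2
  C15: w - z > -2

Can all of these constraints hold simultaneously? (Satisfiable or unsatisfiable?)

Unsatisfiable

From constraints 5 and 6: w ≥ z and z ≥ 6, so w ≥ 6. From constraints 4 and 7: w ≤ y and y ≤ 4, so w ≤ 4. But 4 < 6, so no value of w works.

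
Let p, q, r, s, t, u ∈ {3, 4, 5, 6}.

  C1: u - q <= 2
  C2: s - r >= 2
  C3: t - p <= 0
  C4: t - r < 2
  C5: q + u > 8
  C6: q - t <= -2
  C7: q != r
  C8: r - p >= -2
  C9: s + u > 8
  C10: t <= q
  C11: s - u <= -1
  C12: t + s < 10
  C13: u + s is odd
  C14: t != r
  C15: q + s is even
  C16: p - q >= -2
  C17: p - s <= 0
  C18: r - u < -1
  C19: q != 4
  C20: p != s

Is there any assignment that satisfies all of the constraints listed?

Unsatisfiable

Constraints 1, 2, 3, 6, 8, and 11 give r − p ≥ -2, p − t ≥ 0, t − q ≥ 2, q − u ≥ -2, u − s ≥ 1, s − r ≥ 2.
Adding all 6 inequalities: the left sides telescope to 0, and the right sides sum to (-2) + 0 + 2 + (-2) + 1 + 2 = 1. So 0 ≥ 1, which is false.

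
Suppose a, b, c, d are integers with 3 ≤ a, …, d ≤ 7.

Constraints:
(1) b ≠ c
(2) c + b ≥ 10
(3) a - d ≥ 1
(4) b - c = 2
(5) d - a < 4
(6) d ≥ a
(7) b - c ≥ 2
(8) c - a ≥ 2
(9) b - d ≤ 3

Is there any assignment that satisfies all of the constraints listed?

Unsatisfiable

Constraints 3, 7, 8, and 9 give a − d ≥ 1, d − b ≥ -3, b − c ≥ 2, c − a ≥ 2.
Adding all 4 inequalities: the left sides telescope to 0, and the right sides sum to 1 + (-3) + 2 + 2 = 2. So 0 ≥ 2, which is false.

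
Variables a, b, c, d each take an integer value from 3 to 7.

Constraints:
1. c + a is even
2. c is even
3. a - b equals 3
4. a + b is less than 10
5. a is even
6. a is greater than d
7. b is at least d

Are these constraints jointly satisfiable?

Try a = 6, b = 3, c = 4, d = 3.
Check constraint 1: c + a = 10 is even; constraint 3: a - b = 3; constraint 4: a + b = 9. The remaining constraints are straightforward to verify.

Satisfiable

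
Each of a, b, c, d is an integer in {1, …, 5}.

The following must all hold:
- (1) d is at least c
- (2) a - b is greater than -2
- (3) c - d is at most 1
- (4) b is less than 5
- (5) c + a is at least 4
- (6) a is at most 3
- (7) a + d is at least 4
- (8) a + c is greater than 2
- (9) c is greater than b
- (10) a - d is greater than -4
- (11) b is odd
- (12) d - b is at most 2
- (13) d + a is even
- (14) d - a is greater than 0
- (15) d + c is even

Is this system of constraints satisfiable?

Try a = 1, b = 1, c = 3, d = 3.
Check constraint 2: a - b = 0; constraint 3: c - d = 0; constraint 5: c + a = 4. The remaining constraints are straightforward to verify.

Satisfiable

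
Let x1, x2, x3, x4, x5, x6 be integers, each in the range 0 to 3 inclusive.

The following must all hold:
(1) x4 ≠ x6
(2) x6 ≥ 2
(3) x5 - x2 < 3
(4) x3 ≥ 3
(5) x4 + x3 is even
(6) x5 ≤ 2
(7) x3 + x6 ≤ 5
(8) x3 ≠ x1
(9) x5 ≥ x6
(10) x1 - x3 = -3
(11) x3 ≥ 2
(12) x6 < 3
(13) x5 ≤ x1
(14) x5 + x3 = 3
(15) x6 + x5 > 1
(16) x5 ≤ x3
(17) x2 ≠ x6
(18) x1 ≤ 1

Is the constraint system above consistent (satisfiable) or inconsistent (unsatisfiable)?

From constraints 2 and 9: x5 ≥ x6 ≥ 2. From constraint 4: x3 ≥ 3. Hence x5 + x3 ≥ 5. But constraint 14 requires x5 + x3 = 3, and 3 < 5. Contradiction.

Unsatisfiable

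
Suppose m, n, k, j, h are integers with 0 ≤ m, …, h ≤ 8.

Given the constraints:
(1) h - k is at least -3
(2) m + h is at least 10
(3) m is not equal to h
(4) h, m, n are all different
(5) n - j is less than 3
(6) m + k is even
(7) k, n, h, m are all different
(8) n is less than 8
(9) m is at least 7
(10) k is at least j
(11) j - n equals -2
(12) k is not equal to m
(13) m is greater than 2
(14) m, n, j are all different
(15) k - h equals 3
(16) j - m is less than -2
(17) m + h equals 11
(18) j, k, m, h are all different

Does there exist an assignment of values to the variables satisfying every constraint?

Satisfiable

Take m = 8, n = 7, k = 6, j = 5, h = 3. Then constraint 1: h - k = -3; constraint 2: m + h = 11; constraint 5: n - j = 2, and every other listed constraint is also met.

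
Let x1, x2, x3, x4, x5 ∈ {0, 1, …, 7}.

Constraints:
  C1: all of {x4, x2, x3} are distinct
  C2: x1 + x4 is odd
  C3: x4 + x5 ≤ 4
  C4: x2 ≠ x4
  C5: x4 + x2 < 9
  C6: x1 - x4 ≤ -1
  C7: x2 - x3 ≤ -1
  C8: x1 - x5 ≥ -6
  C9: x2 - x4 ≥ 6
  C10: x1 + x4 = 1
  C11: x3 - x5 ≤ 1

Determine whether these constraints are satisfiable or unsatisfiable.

Constraints 6, 7, 8, 9, and 11 give x2 − x4 ≥ 6, x4 − x1 ≥ 1, x1 − x5 ≥ -6, x5 − x3 ≥ -1, x3 − x2 ≥ 1.
Adding all 5 inequalities: the left sides telescope to 0, and the right sides sum to 6 + 1 + (-6) + (-1) + 1 = 1. So 0 ≥ 1, which is false.

Unsatisfiable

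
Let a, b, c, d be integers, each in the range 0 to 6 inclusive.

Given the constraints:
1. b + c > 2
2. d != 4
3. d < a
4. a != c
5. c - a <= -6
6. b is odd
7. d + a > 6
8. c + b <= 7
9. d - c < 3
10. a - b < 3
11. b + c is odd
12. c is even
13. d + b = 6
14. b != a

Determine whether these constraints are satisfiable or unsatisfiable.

One satisfying assignment is a = 6, b = 5, c = 0, d = 1.
For the less obvious constraints — constraint 1: b + c = 5; constraint 5: c - a = -6; constraint 7: d + a = 7 — and the others hold by inspection.

Satisfiable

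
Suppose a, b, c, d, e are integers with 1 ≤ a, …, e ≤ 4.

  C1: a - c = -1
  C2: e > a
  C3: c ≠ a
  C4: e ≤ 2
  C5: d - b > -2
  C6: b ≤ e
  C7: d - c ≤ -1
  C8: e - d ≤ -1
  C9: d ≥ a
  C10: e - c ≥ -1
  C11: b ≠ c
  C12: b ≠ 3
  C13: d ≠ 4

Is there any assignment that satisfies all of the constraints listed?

Unsatisfiable

Constraints 7, 8, and 10 give e − c ≥ -1, c − d ≥ 1, d − e ≥ 1.
Adding all 3 inequalities: the left sides telescope to 0, and the right sides sum to (-1) + 1 + 1 = 1. So 0 ≥ 1, which is false.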